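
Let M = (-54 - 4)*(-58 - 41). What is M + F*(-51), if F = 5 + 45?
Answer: 3192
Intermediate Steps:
M = 5742 (M = -58*(-99) = 5742)
F = 50
M + F*(-51) = 5742 + 50*(-51) = 5742 - 2550 = 3192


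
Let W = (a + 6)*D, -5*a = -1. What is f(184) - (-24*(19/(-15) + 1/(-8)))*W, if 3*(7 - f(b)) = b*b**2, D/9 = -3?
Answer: -155317738/75 ≈ -2.0709e+6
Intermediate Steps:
D = -27 (D = 9*(-3) = -27)
a = 1/5 (a = -1/5*(-1) = 1/5 ≈ 0.20000)
W = -837/5 (W = (1/5 + 6)*(-27) = (31/5)*(-27) = -837/5 ≈ -167.40)
f(b) = 7 - b**3/3 (f(b) = 7 - b*b**2/3 = 7 - b**3/3)
f(184) - (-24*(19/(-15) + 1/(-8)))*W = (7 - 1/3*184**3) - (-24*(19/(-15) + 1/(-8)))*(-837)/5 = (7 - 1/3*6229504) - (-24*(19*(-1/15) + 1*(-1/8)))*(-837)/5 = (7 - 6229504/3) - (-24*(-19/15 - 1/8))*(-837)/5 = -6229483/3 - (-24*(-167/120))*(-837)/5 = -6229483/3 - 167*(-837)/(5*5) = -6229483/3 - 1*(-139779/25) = -6229483/3 + 139779/25 = -155317738/75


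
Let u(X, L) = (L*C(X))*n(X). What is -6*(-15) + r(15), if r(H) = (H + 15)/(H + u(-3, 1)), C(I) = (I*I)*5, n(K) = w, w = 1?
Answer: 181/2 ≈ 90.500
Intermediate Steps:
n(K) = 1
C(I) = 5*I² (C(I) = I²*5 = 5*I²)
u(X, L) = 5*L*X² (u(X, L) = (L*(5*X²))*1 = (5*L*X²)*1 = 5*L*X²)
r(H) = (15 + H)/(45 + H) (r(H) = (H + 15)/(H + 5*1*(-3)²) = (15 + H)/(H + 5*1*9) = (15 + H)/(H + 45) = (15 + H)/(45 + H))
-6*(-15) + r(15) = -6*(-15) + (15 + 15)/(45 + 15) = 90 + 30/60 = 90 + (1/60)*30 = 90 + ½ = 181/2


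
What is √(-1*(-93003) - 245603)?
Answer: 10*I*√1526 ≈ 390.64*I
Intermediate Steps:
√(-1*(-93003) - 245603) = √(93003 - 245603) = √(-152600) = 10*I*√1526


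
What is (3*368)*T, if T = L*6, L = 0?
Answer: 0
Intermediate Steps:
T = 0 (T = 0*6 = 0)
(3*368)*T = (3*368)*0 = 1104*0 = 0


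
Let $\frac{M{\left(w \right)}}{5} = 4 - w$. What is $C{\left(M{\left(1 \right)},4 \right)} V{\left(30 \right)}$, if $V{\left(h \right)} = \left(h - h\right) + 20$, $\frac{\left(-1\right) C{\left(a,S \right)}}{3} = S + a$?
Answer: $-1140$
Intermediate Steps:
$M{\left(w \right)} = 20 - 5 w$ ($M{\left(w \right)} = 5 \left(4 - w\right) = 20 - 5 w$)
$C{\left(a,S \right)} = - 3 S - 3 a$ ($C{\left(a,S \right)} = - 3 \left(S + a\right) = - 3 S - 3 a$)
$V{\left(h \right)} = 20$ ($V{\left(h \right)} = 0 + 20 = 20$)
$C{\left(M{\left(1 \right)},4 \right)} V{\left(30 \right)} = \left(\left(-3\right) 4 - 3 \left(20 - 5\right)\right) 20 = \left(-12 - 3 \left(20 - 5\right)\right) 20 = \left(-12 - 45\right) 20 = \left(-57\right) 20 = -1140$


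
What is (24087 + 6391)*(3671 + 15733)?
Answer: 591395112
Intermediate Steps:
(24087 + 6391)*(3671 + 15733) = 30478*19404 = 591395112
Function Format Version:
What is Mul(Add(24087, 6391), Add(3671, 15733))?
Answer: 591395112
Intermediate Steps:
Mul(Add(24087, 6391), Add(3671, 15733)) = Mul(30478, 19404) = 591395112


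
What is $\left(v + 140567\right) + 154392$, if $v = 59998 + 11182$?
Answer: $366139$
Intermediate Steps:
$v = 71180$
$\left(v + 140567\right) + 154392 = \left(71180 + 140567\right) + 154392 = 211747 + 154392 = 366139$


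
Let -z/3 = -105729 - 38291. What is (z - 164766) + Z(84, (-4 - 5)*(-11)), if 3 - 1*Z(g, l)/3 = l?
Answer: 267006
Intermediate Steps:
Z(g, l) = 9 - 3*l
z = 432060 (z = -3*(-105729 - 38291) = -3*(-144020) = 432060)
(z - 164766) + Z(84, (-4 - 5)*(-11)) = (432060 - 164766) + (9 - 3*(-4 - 5)*(-11)) = 267294 + (9 - (-27)*(-11)) = 267294 + (9 - 3*99) = 267294 + (9 - 297) = 267294 - 288 = 267006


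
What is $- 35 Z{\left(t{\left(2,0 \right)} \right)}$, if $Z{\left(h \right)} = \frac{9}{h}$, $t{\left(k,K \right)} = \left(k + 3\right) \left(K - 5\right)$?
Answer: $\frac{63}{5} \approx 12.6$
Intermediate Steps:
$t{\left(k,K \right)} = \left(-5 + K\right) \left(3 + k\right)$ ($t{\left(k,K \right)} = \left(3 + k\right) \left(-5 + K\right) = \left(-5 + K\right) \left(3 + k\right)$)
$- 35 Z{\left(t{\left(2,0 \right)} \right)} = - 35 \frac{9}{-15 - 10 + 3 \cdot 0 + 0 \cdot 2} = - 35 \frac{9}{-15 - 10 + 0 + 0} = - 35 \frac{9}{-25} = - 35 \cdot 9 \left(- \frac{1}{25}\right) = \left(-35\right) \left(- \frac{9}{25}\right) = \frac{63}{5}$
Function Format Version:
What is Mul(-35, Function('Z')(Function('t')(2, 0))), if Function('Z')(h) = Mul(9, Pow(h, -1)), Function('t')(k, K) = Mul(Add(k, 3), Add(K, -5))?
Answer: Rational(63, 5) ≈ 12.600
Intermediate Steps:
Function('t')(k, K) = Mul(Add(-5, K), Add(3, k)) (Function('t')(k, K) = Mul(Add(3, k), Add(-5, K)) = Mul(Add(-5, K), Add(3, k)))
Mul(-35, Function('Z')(Function('t')(2, 0))) = Mul(-35, Mul(9, Pow(Add(-15, Mul(-5, 2), Mul(3, 0), Mul(0, 2)), -1))) = Mul(-35, Mul(9, Pow(Add(-15, -10, 0, 0), -1))) = Mul(-35, Mul(9, Pow(-25, -1))) = Mul(-35, Mul(9, Rational(-1, 25))) = Mul(-35, Rational(-9, 25)) = Rational(63, 5)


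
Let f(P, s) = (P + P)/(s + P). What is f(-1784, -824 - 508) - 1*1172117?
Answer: -913078251/779 ≈ -1.1721e+6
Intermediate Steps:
f(P, s) = 2*P/(P + s) (f(P, s) = (2*P)/(P + s) = 2*P/(P + s))
f(-1784, -824 - 508) - 1*1172117 = 2*(-1784)/(-1784 + (-824 - 508)) - 1*1172117 = 2*(-1784)/(-1784 - 1332) - 1172117 = 2*(-1784)/(-3116) - 1172117 = 2*(-1784)*(-1/3116) - 1172117 = 892/779 - 1172117 = -913078251/779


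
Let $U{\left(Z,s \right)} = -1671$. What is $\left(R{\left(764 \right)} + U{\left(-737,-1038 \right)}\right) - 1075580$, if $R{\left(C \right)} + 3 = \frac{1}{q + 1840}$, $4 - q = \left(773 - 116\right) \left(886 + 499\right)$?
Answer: $- \frac{978255434655}{908101} \approx -1.0773 \cdot 10^{6}$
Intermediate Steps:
$q = -909941$ ($q = 4 - \left(773 - 116\right) \left(886 + 499\right) = 4 - 657 \cdot 1385 = 4 - 909945 = -909941$)
$R{\left(C \right)} = - \frac{2724304}{908101}$ ($R{\left(C \right)} = -3 + \frac{1}{-909941 + 1840} = -3 + \frac{1}{-908101} = -3 - \frac{1}{908101} = - \frac{2724304}{908101}$)
$\left(R{\left(764 \right)} + U{\left(-737,-1038 \right)}\right) - 1075580 = \left(- \frac{2724304}{908101} - 1671\right) - 1075580 = - \frac{1520161075}{908101} - 1075580 = - \frac{978255434655}{908101}$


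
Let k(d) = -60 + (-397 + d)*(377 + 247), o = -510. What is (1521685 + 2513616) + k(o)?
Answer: 3469273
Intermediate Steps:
k(d) = -247788 + 624*d (k(d) = -60 + (-397 + d)*624 = -60 + (-247728 + 624*d) = -247788 + 624*d)
(1521685 + 2513616) + k(o) = (1521685 + 2513616) + (-247788 + 624*(-510)) = 4035301 + (-247788 - 318240) = 4035301 - 566028 = 3469273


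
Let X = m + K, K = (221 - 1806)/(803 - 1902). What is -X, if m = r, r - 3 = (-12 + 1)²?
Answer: -137861/1099 ≈ -125.44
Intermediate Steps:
r = 124 (r = 3 + (-12 + 1)² = 3 + (-11)² = 3 + 121 = 124)
m = 124
K = 1585/1099 (K = -1585/(-1099) = -1585*(-1/1099) = 1585/1099 ≈ 1.4422)
X = 137861/1099 (X = 124 + 1585/1099 = 137861/1099 ≈ 125.44)
-X = -1*137861/1099 = -137861/1099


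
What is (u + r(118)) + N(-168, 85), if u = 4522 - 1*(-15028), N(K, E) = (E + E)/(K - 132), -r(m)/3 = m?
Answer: 575863/30 ≈ 19195.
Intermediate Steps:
r(m) = -3*m
N(K, E) = 2*E/(-132 + K) (N(K, E) = (2*E)/(-132 + K) = 2*E/(-132 + K))
u = 19550 (u = 4522 + 15028 = 19550)
(u + r(118)) + N(-168, 85) = (19550 - 3*118) + 2*85/(-132 - 168) = (19550 - 354) + 2*85/(-300) = 19196 + 2*85*(-1/300) = 19196 - 17/30 = 575863/30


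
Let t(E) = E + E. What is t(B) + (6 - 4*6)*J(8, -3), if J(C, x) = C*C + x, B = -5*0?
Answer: -1098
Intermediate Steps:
B = 0
t(E) = 2*E
J(C, x) = x + C² (J(C, x) = C² + x = x + C²)
t(B) + (6 - 4*6)*J(8, -3) = 2*0 + (6 - 4*6)*(-3 + 8²) = 0 + (6 - 24)*(-3 + 64) = 0 - 18*61 = 0 - 1098 = -1098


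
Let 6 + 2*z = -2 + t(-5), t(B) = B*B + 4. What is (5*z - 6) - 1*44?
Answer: 5/2 ≈ 2.5000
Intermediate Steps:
t(B) = 4 + B**2 (t(B) = B**2 + 4 = 4 + B**2)
z = 21/2 (z = -3 + (-2 + (4 + (-5)**2))/2 = -3 + (-2 + (4 + 25))/2 = -3 + (-2 + 29)/2 = -3 + (1/2)*27 = -3 + 27/2 = 21/2 ≈ 10.500)
(5*z - 6) - 1*44 = (5*(21/2) - 6) - 1*44 = (105/2 - 6) - 44 = 93/2 - 44 = 5/2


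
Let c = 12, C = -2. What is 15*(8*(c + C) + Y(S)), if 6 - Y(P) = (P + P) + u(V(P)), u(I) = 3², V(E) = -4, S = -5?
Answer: 1305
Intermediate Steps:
u(I) = 9
Y(P) = -3 - 2*P (Y(P) = 6 - ((P + P) + 9) = 6 - (2*P + 9) = 6 - (9 + 2*P) = 6 + (-9 - 2*P) = -3 - 2*P)
15*(8*(c + C) + Y(S)) = 15*(8*(12 - 2) + (-3 - 2*(-5))) = 15*(8*10 + (-3 + 10)) = 15*(80 + 7) = 15*87 = 1305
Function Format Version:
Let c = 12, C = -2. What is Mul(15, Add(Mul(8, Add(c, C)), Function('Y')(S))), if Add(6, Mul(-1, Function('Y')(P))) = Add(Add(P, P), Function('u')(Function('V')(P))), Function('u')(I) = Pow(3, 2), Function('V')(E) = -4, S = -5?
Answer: 1305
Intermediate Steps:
Function('u')(I) = 9
Function('Y')(P) = Add(-3, Mul(-2, P)) (Function('Y')(P) = Add(6, Mul(-1, Add(Add(P, P), 9))) = Add(6, Mul(-1, Add(Mul(2, P), 9))) = Add(6, Mul(-1, Add(9, Mul(2, P)))) = Add(6, Add(-9, Mul(-2, P))) = Add(-3, Mul(-2, P)))
Mul(15, Add(Mul(8, Add(c, C)), Function('Y')(S))) = Mul(15, Add(Mul(8, Add(12, -2)), Add(-3, Mul(-2, -5)))) = Mul(15, Add(Mul(8, 10), Add(-3, 10))) = Mul(15, Add(80, 7)) = Mul(15, 87) = 1305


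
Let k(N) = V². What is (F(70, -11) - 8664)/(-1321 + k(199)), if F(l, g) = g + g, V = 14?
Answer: 8686/1125 ≈ 7.7209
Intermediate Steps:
F(l, g) = 2*g
k(N) = 196 (k(N) = 14² = 196)
(F(70, -11) - 8664)/(-1321 + k(199)) = (2*(-11) - 8664)/(-1321 + 196) = (-22 - 8664)/(-1125) = -8686*(-1/1125) = 8686/1125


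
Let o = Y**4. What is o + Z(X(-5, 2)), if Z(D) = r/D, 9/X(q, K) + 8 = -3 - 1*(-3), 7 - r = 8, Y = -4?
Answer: 2312/9 ≈ 256.89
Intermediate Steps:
r = -1 (r = 7 - 1*8 = 7 - 8 = -1)
X(q, K) = -9/8 (X(q, K) = 9/(-8 + (-3 - 1*(-3))) = 9/(-8 + (-3 + 3)) = 9/(-8 + 0) = 9/(-8) = 9*(-1/8) = -9/8)
o = 256 (o = (-4)**4 = 256)
Z(D) = -1/D
o + Z(X(-5, 2)) = 256 - 1/(-9/8) = 256 - 1*(-8/9) = 256 + 8/9 = 2312/9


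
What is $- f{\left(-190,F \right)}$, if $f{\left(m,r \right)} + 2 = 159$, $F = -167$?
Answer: $-157$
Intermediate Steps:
$f{\left(m,r \right)} = 157$ ($f{\left(m,r \right)} = -2 + 159 = 157$)
$- f{\left(-190,F \right)} = \left(-1\right) 157 = -157$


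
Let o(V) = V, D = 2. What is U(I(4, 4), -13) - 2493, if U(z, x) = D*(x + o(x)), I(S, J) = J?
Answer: -2545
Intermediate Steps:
U(z, x) = 4*x (U(z, x) = 2*(x + x) = 2*(2*x) = 4*x)
U(I(4, 4), -13) - 2493 = 4*(-13) - 2493 = -52 - 2493 = -2545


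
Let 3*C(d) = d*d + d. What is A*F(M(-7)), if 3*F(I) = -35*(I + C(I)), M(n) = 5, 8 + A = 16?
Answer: -1400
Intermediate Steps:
A = 8 (A = -8 + 16 = 8)
C(d) = d/3 + d²/3 (C(d) = (d*d + d)/3 = (d² + d)/3 = (d + d²)/3 = d/3 + d²/3)
F(I) = -35*I/3 - 35*I*(1 + I)/9 (F(I) = (-35*(I + I*(1 + I)/3))/3 = (-35*I - 35*I*(1 + I)/3)/3 = -35*I/3 - 35*I*(1 + I)/9)
A*F(M(-7)) = 8*((35/9)*5*(-4 - 1*5)) = 8*((35/9)*5*(-4 - 5)) = 8*((35/9)*5*(-9)) = 8*(-175) = -1400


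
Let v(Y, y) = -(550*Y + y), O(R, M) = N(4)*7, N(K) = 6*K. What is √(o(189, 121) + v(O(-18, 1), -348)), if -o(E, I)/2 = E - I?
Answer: 2*I*√23047 ≈ 303.63*I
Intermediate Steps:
o(E, I) = -2*E + 2*I (o(E, I) = -2*(E - I) = -2*E + 2*I)
O(R, M) = 168 (O(R, M) = (6*4)*7 = 24*7 = 168)
v(Y, y) = -y - 550*Y (v(Y, y) = -(y + 550*Y) = -y - 550*Y)
√(o(189, 121) + v(O(-18, 1), -348)) = √((-2*189 + 2*121) + (-1*(-348) - 550*168)) = √((-378 + 242) + (348 - 92400)) = √(-136 - 92052) = √(-92188) = 2*I*√23047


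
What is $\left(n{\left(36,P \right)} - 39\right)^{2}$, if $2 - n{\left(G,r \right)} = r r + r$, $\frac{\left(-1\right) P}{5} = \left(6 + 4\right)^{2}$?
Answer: $62268714369$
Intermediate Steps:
$P = -500$ ($P = - 5 \left(6 + 4\right)^{2} = - 5 \cdot 10^{2} = \left(-5\right) 100 = -500$)
$n{\left(G,r \right)} = 2 - r - r^{2}$ ($n{\left(G,r \right)} = 2 - \left(r r + r\right) = 2 - \left(r^{2} + r\right) = 2 - \left(r + r^{2}\right) = 2 - r - r^{2}$)
$\left(n{\left(36,P \right)} - 39\right)^{2} = \left(\left(2 - -500 - \left(-500\right)^{2}\right) - 39\right)^{2} = \left(\left(2 + 500 - 250000\right) - 39\right)^{2} = \left(-249498 - 39\right)^{2} = \left(-249537\right)^{2} = 62268714369$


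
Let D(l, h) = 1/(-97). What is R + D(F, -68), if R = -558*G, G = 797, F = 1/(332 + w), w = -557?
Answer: -43138423/97 ≈ -4.4473e+5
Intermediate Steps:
F = -1/225 (F = 1/(332 - 557) = 1/(-225) = -1/225 ≈ -0.0044444)
D(l, h) = -1/97
R = -444726 (R = -558*797 = -444726)
R + D(F, -68) = -444726 - 1/97 = -43138423/97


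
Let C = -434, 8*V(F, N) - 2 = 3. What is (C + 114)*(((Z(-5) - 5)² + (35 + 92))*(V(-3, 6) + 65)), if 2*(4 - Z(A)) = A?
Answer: -2714250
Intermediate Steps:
V(F, N) = 5/8 (V(F, N) = ¼ + (⅛)*3 = ¼ + 3/8 = 5/8)
Z(A) = 4 - A/2
(C + 114)*(((Z(-5) - 5)² + (35 + 92))*(V(-3, 6) + 65)) = (-434 + 114)*((((4 - ½*(-5)) - 5)² + (35 + 92))*(5/8 + 65)) = -320*(((4 + 5/2) - 5)² + 127)*525/8 = -320*((13/2 - 5)² + 127)*525/8 = -320*((3/2)² + 127)*525/8 = -320*(9/4 + 127)*525/8 = -41360*525/8 = -320*271425/32 = -2714250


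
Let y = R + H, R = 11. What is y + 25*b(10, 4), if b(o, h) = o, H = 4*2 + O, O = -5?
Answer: 264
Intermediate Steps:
H = 3 (H = 4*2 - 5 = 8 - 5 = 3)
y = 14 (y = 11 + 3 = 14)
y + 25*b(10, 4) = 14 + 25*10 = 14 + 250 = 264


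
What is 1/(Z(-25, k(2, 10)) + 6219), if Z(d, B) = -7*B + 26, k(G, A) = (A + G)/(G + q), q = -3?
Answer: 1/6329 ≈ 0.00015800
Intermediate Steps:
k(G, A) = (A + G)/(-3 + G) (k(G, A) = (A + G)/(G - 3) = (A + G)/(-3 + G))
Z(d, B) = 26 - 7*B
1/(Z(-25, k(2, 10)) + 6219) = 1/((26 - 7*(10 + 2)/(-3 + 2)) + 6219) = 1/((26 - 7*12/(-1)) + 6219) = 1/((26 - (-7)*12) + 6219) = 1/((26 - 7*(-12)) + 6219) = 1/((26 + 84) + 6219) = 1/(110 + 6219) = 1/6329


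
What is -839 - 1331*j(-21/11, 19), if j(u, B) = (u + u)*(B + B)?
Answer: 192277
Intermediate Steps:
j(u, B) = 4*B*u (j(u, B) = (2*u)*(2*B) = 4*B*u)
-839 - 1331*j(-21/11, 19) = -839 - 5324*19*(-21/11) = -839 - 5324*19*(-21*1/11) = -839 - 5324*19*(-21)/11 = -839 - 1331*(-1596/11) = -839 + 193116 = 192277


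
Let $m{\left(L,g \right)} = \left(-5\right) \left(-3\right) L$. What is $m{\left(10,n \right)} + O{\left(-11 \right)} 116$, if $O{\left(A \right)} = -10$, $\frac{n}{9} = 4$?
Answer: $-1010$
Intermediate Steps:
$n = 36$ ($n = 9 \cdot 4 = 36$)
$m{\left(L,g \right)} = 15 L$
$m{\left(10,n \right)} + O{\left(-11 \right)} 116 = 15 \cdot 10 - 1160 = 150 - 1160 = -1010$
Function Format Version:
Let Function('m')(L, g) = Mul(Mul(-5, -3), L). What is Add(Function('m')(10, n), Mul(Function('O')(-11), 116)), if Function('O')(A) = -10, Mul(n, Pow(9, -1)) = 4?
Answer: -1010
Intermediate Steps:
n = 36 (n = Mul(9, 4) = 36)
Function('m')(L, g) = Mul(15, L)
Add(Function('m')(10, n), Mul(Function('O')(-11), 116)) = Add(Mul(15, 10), Mul(-10, 116)) = Add(150, -1160) = -1010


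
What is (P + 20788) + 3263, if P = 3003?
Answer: 27054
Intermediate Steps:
(P + 20788) + 3263 = (3003 + 20788) + 3263 = 23791 + 3263 = 27054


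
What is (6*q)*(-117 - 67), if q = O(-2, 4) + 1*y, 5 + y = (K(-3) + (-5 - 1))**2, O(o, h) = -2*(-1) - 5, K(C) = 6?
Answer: 8832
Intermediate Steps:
O(o, h) = -3 (O(o, h) = 2 - 5 = -3)
y = -5 (y = -5 + (6 + (-5 - 1))**2 = -5 + (6 - 6)**2 = -5 + 0**2 = -5 + 0 = -5)
q = -8 (q = -3 + 1*(-5) = -3 - 5 = -8)
(6*q)*(-117 - 67) = (6*(-8))*(-117 - 67) = -48*(-184) = 8832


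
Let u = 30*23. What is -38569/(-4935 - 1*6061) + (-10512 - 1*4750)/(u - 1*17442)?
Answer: 101741105/23025624 ≈ 4.4186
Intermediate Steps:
u = 690
-38569/(-4935 - 1*6061) + (-10512 - 1*4750)/(u - 1*17442) = -38569/(-4935 - 1*6061) + (-10512 - 1*4750)/(690 - 1*17442) = -38569/(-4935 - 6061) + (-10512 - 4750)/(690 - 17442) = -38569/(-10996) - 15262/(-16752) = -38569*(-1/10996) - 15262*(-1/16752) = 38569/10996 + 7631/8376 = 101741105/23025624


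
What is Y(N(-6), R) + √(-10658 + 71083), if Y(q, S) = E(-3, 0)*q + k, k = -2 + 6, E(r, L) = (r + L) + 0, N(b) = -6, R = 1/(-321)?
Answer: 22 + 5*√2417 ≈ 267.81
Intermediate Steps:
R = -1/321 ≈ -0.0031153
E(r, L) = L + r (E(r, L) = (L + r) + 0 = L + r)
k = 4
Y(q, S) = 4 - 3*q (Y(q, S) = (0 - 3)*q + 4 = -3*q + 4 = 4 - 3*q)
Y(N(-6), R) + √(-10658 + 71083) = (4 - 3*(-6)) + √(-10658 + 71083) = (4 + 18) + √60425 = 22 + 5*√2417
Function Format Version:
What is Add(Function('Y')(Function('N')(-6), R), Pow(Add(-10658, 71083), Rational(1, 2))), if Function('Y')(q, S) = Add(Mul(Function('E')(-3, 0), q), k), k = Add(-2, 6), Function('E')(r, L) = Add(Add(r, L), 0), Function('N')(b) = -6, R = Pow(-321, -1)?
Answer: Add(22, Mul(5, Pow(2417, Rational(1, 2)))) ≈ 267.81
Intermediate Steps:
R = Rational(-1, 321) ≈ -0.0031153
Function('E')(r, L) = Add(L, r) (Function('E')(r, L) = Add(Add(L, r), 0) = Add(L, r))
k = 4
Function('Y')(q, S) = Add(4, Mul(-3, q)) (Function('Y')(q, S) = Add(Mul(Add(0, -3), q), 4) = Add(Mul(-3, q), 4) = Add(4, Mul(-3, q)))
Add(Function('Y')(Function('N')(-6), R), Pow(Add(-10658, 71083), Rational(1, 2))) = Add(Add(4, Mul(-3, -6)), Pow(Add(-10658, 71083), Rational(1, 2))) = Add(Add(4, 18), Pow(60425, Rational(1, 2))) = Add(22, Mul(5, Pow(2417, Rational(1, 2))))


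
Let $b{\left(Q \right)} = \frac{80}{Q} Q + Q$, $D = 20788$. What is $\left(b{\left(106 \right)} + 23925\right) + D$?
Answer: $44899$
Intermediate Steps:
$b{\left(Q \right)} = 80 + Q$
$\left(b{\left(106 \right)} + 23925\right) + D = \left(\left(80 + 106\right) + 23925\right) + 20788 = \left(186 + 23925\right) + 20788 = 24111 + 20788 = 44899$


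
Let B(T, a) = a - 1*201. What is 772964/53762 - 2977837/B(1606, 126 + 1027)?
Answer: -79679305533/25590712 ≈ -3113.6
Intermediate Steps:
B(T, a) = -201 + a (B(T, a) = a - 201 = -201 + a)
772964/53762 - 2977837/B(1606, 126 + 1027) = 772964/53762 - 2977837/(-201 + (126 + 1027)) = 772964*(1/53762) - 2977837/(-201 + 1153) = 386482/26881 - 2977837/952 = -79679305533/25590712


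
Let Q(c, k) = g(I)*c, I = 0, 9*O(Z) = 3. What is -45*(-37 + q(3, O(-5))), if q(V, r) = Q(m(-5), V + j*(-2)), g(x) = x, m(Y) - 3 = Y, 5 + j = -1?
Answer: 1665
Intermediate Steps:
j = -6 (j = -5 - 1 = -6)
O(Z) = ⅓ (O(Z) = (⅑)*3 = ⅓)
m(Y) = 3 + Y
Q(c, k) = 0 (Q(c, k) = 0*c = 0)
q(V, r) = 0
-45*(-37 + q(3, O(-5))) = -45*(-37 + 0) = -45*(-37) = 1665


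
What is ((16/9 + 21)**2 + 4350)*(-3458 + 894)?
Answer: -1011177500/81 ≈ -1.2484e+7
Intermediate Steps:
((16/9 + 21)**2 + 4350)*(-3458 + 894) = ((16*(1/9) + 21)**2 + 4350)*(-2564) = ((16/9 + 21)**2 + 4350)*(-2564) = ((205/9)**2 + 4350)*(-2564) = (42025/81 + 4350)*(-2564) = (394375/81)*(-2564) = -1011177500/81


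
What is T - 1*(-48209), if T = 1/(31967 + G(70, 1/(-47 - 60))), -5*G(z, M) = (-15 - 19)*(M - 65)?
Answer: 813085329304/16865841 ≈ 48209.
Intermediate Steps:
G(z, M) = -442 + 34*M/5 (G(z, M) = -(-15 - 19)*(M - 65)/5 = -(-34)*(-65 + M)/5 = -(2210 - 34*M)/5 = -442 + 34*M/5)
T = 535/16865841 (T = 1/(31967 + (-442 + 34/(5*(-47 - 60)))) = 1/(31967 + (-442 + (34/5)/(-107))) = 1/(31967 + (-442 + (34/5)*(-1/107))) = 1/(31967 + (-442 - 34/535)) = 1/(31967 - 236504/535) = 1/(16865841/535) = 535/16865841 ≈ 3.1721e-5)
T - 1*(-48209) = 535/16865841 - 1*(-48209) = 535/16865841 + 48209 = 813085329304/16865841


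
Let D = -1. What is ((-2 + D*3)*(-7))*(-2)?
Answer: -70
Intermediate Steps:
((-2 + D*3)*(-7))*(-2) = ((-2 - 1*3)*(-7))*(-2) = ((-2 - 3)*(-7))*(-2) = -5*(-7)*(-2) = 35*(-2) = -70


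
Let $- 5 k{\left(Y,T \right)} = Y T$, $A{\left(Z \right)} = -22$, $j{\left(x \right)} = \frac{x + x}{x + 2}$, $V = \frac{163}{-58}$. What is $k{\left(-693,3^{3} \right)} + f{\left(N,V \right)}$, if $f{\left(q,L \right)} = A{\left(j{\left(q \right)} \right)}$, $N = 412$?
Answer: $\frac{18601}{5} \approx 3720.2$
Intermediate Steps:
$V = - \frac{163}{58}$ ($V = 163 \left(- \frac{1}{58}\right) = - \frac{163}{58} \approx -2.8103$)
$j{\left(x \right)} = \frac{2 x}{2 + x}$
$f{\left(q,L \right)} = -22$
$k{\left(Y,T \right)} = - \frac{T Y}{5}$ ($k{\left(Y,T \right)} = - \frac{Y T}{5} = - \frac{T Y}{5}$)
$k{\left(-693,3^{3} \right)} + f{\left(N,V \right)} = \left(- \frac{1}{5}\right) 3^{3} \left(-693\right) - 22 = \left(- \frac{1}{5}\right) 27 \left(-693\right) - 22 = \frac{18711}{5} - 22 = \frac{18601}{5}$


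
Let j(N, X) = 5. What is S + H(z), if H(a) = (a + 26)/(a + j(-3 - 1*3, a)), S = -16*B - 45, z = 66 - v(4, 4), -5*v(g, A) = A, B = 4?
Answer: -38667/359 ≈ -107.71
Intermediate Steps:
v(g, A) = -A/5
z = 334/5 (z = 66 - (-1)*4/5 = 66 - 1*(-⅘) = 66 + ⅘ = 334/5 ≈ 66.800)
S = -109 (S = -16*4 - 45 = -64 - 45 = -109)
H(a) = (26 + a)/(5 + a) (H(a) = (a + 26)/(a + 5) = (26 + a)/(5 + a))
S + H(z) = -109 + (26 + 334/5)/(5 + 334/5) = -109 + (464/5)/(359/5) = -109 + (5/359)*(464/5) = -109 + 464/359 = -38667/359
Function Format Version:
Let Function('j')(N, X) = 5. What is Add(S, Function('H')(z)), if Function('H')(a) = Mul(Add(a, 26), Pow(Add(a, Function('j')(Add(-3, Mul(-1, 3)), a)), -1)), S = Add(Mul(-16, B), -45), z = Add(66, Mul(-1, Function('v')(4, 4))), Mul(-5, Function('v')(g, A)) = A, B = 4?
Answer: Rational(-38667, 359) ≈ -107.71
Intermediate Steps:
Function('v')(g, A) = Mul(Rational(-1, 5), A)
z = Rational(334, 5) (z = Add(66, Mul(-1, Mul(Rational(-1, 5), 4))) = Add(66, Mul(-1, Rational(-4, 5))) = Add(66, Rational(4, 5)) = Rational(334, 5) ≈ 66.800)
S = -109 (S = Add(Mul(-16, 4), -45) = Add(-64, -45) = -109)
Function('H')(a) = Mul(Pow(Add(5, a), -1), Add(26, a)) (Function('H')(a) = Mul(Add(a, 26), Pow(Add(a, 5), -1)) = Mul(Add(26, a), Pow(Add(5, a), -1)) = Mul(Pow(Add(5, a), -1), Add(26, a)))
Add(S, Function('H')(z)) = Add(-109, Mul(Pow(Add(5, Rational(334, 5)), -1), Add(26, Rational(334, 5)))) = Add(-109, Mul(Pow(Rational(359, 5), -1), Rational(464, 5))) = Add(-109, Mul(Rational(5, 359), Rational(464, 5))) = Add(-109, Rational(464, 359)) = Rational(-38667, 359)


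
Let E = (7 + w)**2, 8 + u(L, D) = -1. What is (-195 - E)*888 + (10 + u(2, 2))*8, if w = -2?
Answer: -195352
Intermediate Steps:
u(L, D) = -9 (u(L, D) = -8 - 1 = -9)
E = 25 (E = (7 - 2)**2 = 5**2 = 25)
(-195 - E)*888 + (10 + u(2, 2))*8 = (-195 - 1*25)*888 + (10 - 9)*8 = (-195 - 25)*888 + 1*8 = -220*888 + 8 = -195360 + 8 = -195352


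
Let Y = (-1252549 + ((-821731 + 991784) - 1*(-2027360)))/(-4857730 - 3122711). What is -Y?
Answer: 944864/7980441 ≈ 0.11840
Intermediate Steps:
Y = -944864/7980441 (Y = (-1252549 + (170053 + 2027360))/(-7980441) = (-1252549 + 2197413)*(-1/7980441) = 944864*(-1/7980441) = -944864/7980441 ≈ -0.11840)
-Y = -1*(-944864/7980441) = 944864/7980441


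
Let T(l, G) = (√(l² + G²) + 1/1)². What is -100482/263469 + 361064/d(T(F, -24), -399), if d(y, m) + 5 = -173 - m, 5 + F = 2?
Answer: 31702321498/19408883 ≈ 1633.4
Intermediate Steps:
F = -3 (F = -5 + 2 = -3)
T(l, G) = (1 + √(G² + l²))² (T(l, G) = (√(G² + l²) + 1*1)² = (√(G² + l²) + 1)² = (1 + √(G² + l²))²)
d(y, m) = -178 - m (d(y, m) = -5 + (-173 - m) = -178 - m)
-100482/263469 + 361064/d(T(F, -24), -399) = -100482/263469 + 361064/(-178 - 1*(-399)) = -100482*1/263469 + 361064/(-178 + 399) = -33494/87823 + 361064/221 = 31702321498/19408883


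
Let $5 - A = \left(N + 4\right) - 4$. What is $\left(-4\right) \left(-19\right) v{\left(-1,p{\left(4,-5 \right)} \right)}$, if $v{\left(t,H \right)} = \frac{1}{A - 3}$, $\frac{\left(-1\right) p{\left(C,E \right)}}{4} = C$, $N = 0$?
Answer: $38$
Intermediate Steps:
$A = 5$ ($A = 5 - \left(\left(0 + 4\right) - 4\right) = 5 - \left(4 - 4\right) = 5 - 0 = 5 + 0 = 5$)
$p{\left(C,E \right)} = - 4 C$
$v{\left(t,H \right)} = \frac{1}{2}$ ($v{\left(t,H \right)} = \frac{1}{5 - 3} = \frac{1}{2}$)
$\left(-4\right) \left(-19\right) v{\left(-1,p{\left(4,-5 \right)} \right)} = \left(-4\right) \left(-19\right) \frac{1}{2} = 76 \cdot \frac{1}{2} = 38$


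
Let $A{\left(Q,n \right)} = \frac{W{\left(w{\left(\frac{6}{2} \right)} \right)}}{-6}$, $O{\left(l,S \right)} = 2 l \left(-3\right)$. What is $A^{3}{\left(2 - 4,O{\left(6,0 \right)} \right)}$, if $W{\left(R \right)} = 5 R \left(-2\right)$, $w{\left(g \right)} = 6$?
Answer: $1000$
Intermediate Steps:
$O{\left(l,S \right)} = - 6 l$
$W{\left(R \right)} = - 10 R$
$A{\left(Q,n \right)} = 10$ ($A{\left(Q,n \right)} = \frac{\left(-10\right) 6}{-6} = \left(-60\right) \left(- \frac{1}{6}\right) = 10$)
$A^{3}{\left(2 - 4,O{\left(6,0 \right)} \right)} = 10^{3} = 1000$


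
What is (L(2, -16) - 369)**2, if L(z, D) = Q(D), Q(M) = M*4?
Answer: 187489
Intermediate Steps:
Q(M) = 4*M
L(z, D) = 4*D
(L(2, -16) - 369)**2 = (4*(-16) - 369)**2 = (-64 - 369)**2 = (-433)**2 = 187489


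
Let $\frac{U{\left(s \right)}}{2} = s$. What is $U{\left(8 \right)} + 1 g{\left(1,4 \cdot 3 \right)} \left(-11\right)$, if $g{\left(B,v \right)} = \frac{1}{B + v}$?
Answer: $\frac{197}{13} \approx 15.154$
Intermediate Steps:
$U{\left(s \right)} = 2 s$
$U{\left(8 \right)} + 1 g{\left(1,4 \cdot 3 \right)} \left(-11\right) = 2 \cdot 8 + 1 \frac{1}{1 + 4 \cdot 3} \left(-11\right) = 16 + 1 \frac{1}{1 + 12} \left(-11\right) = 16 + 1 \cdot \frac{1}{13} \left(-11\right) = 16 + \frac{1}{13} \left(-11\right) = 16 - \frac{11}{13} = \frac{197}{13}$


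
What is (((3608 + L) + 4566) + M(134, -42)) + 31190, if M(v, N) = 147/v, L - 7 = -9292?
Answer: 4030733/134 ≈ 30080.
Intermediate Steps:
L = -9285 (L = 7 - 9292 = -9285)
(((3608 + L) + 4566) + M(134, -42)) + 31190 = (((3608 - 9285) + 4566) + 147/134) + 31190 = ((-5677 + 4566) + 147*(1/134)) + 31190 = (-1111 + 147/134) + 31190 = -148727/134 + 31190 = 4030733/134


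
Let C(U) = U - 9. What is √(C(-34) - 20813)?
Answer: 2*I*√5214 ≈ 144.42*I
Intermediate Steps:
C(U) = -9 + U
√(C(-34) - 20813) = √((-9 - 34) - 20813) = √(-43 - 20813) = √(-20856) = 2*I*√5214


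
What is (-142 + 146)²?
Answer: 16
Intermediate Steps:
(-142 + 146)² = 4² = 16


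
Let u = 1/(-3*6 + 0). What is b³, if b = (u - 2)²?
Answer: 2565726409/34012224 ≈ 75.435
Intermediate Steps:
u = -1/18 (u = 1/(-18 + 0) = 1/(-18) = -1/18 ≈ -0.055556)
b = 1369/324 (b = (-1/18 - 2)² = (-37/18)² = 1369/324 ≈ 4.2253)
b³ = (1369/324)³ = 2565726409/34012224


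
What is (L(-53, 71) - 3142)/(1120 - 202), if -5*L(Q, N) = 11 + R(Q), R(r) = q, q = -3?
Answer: -7859/2295 ≈ -3.4244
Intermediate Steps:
R(r) = -3
L(Q, N) = -8/5 (L(Q, N) = -(11 - 3)/5 = -1/5*8 = -8/5)
(L(-53, 71) - 3142)/(1120 - 202) = (-8/5 - 3142)/(1120 - 202) = -15718/5/918 = -15718/5*1/918 = -7859/2295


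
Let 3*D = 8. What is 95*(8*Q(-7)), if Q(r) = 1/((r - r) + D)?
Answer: 285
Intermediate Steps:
D = 8/3 (D = (1/3)*8 = 8/3 ≈ 2.6667)
Q(r) = 3/8 (Q(r) = 1/((r - r) + 8/3) = 1/(0 + 8/3) = 1/(8/3) = 3/8)
95*(8*Q(-7)) = 95*(8*(3/8)) = 95*3 = 285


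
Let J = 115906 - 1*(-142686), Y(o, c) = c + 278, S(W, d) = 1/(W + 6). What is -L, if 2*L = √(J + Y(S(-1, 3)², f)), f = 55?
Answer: -5*√10357/2 ≈ -254.42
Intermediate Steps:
S(W, d) = 1/(6 + W)
Y(o, c) = 278 + c
J = 258592 (J = 115906 + 142686 = 258592)
L = 5*√10357/2 (L = √(258592 + (278 + 55))/2 = √(258592 + 333)/2 = √258925/2 = (5*√10357)/2 = 5*√10357/2 ≈ 254.42)
-L = -5*√10357/2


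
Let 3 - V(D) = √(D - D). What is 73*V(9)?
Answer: 219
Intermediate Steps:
V(D) = 3 (V(D) = 3 - √(D - D) = 3 - √0 = 3 - 1*0 = 3 + 0 = 3)
73*V(9) = 73*3 = 219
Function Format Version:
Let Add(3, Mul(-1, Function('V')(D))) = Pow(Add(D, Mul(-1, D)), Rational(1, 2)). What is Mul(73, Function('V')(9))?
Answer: 219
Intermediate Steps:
Function('V')(D) = 3 (Function('V')(D) = Add(3, Mul(-1, Pow(Add(D, Mul(-1, D)), Rational(1, 2)))) = Add(3, Mul(-1, Pow(0, Rational(1, 2)))) = Add(3, Mul(-1, 0)) = Add(3, 0) = 3)
Mul(73, Function('V')(9)) = Mul(73, 3) = 219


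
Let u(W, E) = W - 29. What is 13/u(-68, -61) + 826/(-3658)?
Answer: -1082/3007 ≈ -0.35983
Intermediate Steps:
u(W, E) = -29 + W
13/u(-68, -61) + 826/(-3658) = 13/(-29 - 68) + 826/(-3658) = 13/(-97) + 826*(-1/3658) = 13*(-1/97) - 7/31 = -13/97 - 7/31 = -1082/3007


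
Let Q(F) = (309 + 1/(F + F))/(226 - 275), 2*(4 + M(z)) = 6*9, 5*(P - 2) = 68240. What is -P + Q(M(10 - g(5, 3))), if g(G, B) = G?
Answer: -30781315/2254 ≈ -13656.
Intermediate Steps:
P = 13650 (P = 2 + (1/5)*68240 = 2 + 13648 = 13650)
M(z) = 23 (M(z) = -4 + (6*9)/2 = -4 + (1/2)*54 = -4 + 27 = 23)
Q(F) = -309/49 - 1/(98*F) (Q(F) = (309 + 1/(2*F))/(-49) = (309 + 1/(2*F))*(-1/49) = -309/49 - 1/(98*F))
-P + Q(M(10 - g(5, 3))) = -1*13650 + (1/98)*(-1 - 618*23)/23 = -13650 + (1/98)*(1/23)*(-1 - 14214) = -13650 + (1/98)*(1/23)*(-14215) = -13650 - 14215/2254 = -30781315/2254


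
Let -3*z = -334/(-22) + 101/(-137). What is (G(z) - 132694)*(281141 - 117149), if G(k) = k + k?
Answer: -32795836805040/1507 ≈ -2.1762e+10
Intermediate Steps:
z = -7256/1507 (z = -(-334/(-22) + 101/(-137))/3 = -(-334*(-1/22) + 101*(-1/137))/3 = -(167/11 - 101/137)/3 = -⅓*21768/1507 = -7256/1507 ≈ -4.8149)
G(k) = 2*k
(G(z) - 132694)*(281141 - 117149) = (2*(-7256/1507) - 132694)*(281141 - 117149) = (-14512/1507 - 132694)*163992 = -199984370/1507*163992 = -32795836805040/1507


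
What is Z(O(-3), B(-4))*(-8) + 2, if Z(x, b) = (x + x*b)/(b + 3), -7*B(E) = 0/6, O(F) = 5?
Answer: -34/3 ≈ -11.333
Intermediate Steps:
B(E) = 0 (B(E) = -0/6 = -⅐*0 = 0)
Z(x, b) = (x + b*x)/(3 + b)
Z(O(-3), B(-4))*(-8) + 2 = (5*(1 + 0)/(3 + 0))*(-8) + 2 = (5*1/3)*(-8) + 2 = (5*(⅓)*1)*(-8) + 2 = (5/3)*(-8) + 2 = -40/3 + 2 = -34/3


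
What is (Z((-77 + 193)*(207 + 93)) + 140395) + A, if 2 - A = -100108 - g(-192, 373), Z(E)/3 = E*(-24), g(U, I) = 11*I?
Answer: -2260992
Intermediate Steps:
Z(E) = -72*E (Z(E) = 3*(E*(-24)) = 3*(-24*E) = -72*E)
A = 104213 (A = 2 - (-100108 - 11*373) = 2 - (-100108 - 1*4103) = 2 - (-100108 - 4103) = 2 - 1*(-104211) = 2 + 104211 = 104213)
(Z((-77 + 193)*(207 + 93)) + 140395) + A = (-72*(-77 + 193)*(207 + 93) + 140395) + 104213 = (-8352*300 + 140395) + 104213 = (-72*34800 + 140395) + 104213 = (-2505600 + 140395) + 104213 = -2365205 + 104213 = -2260992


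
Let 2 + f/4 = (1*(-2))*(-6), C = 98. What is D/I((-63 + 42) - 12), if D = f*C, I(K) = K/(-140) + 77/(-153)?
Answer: -83966400/5731 ≈ -14651.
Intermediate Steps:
I(K) = -77/153 - K/140 (I(K) = K*(-1/140) + 77*(-1/153) = -K/140 - 77/153 = -77/153 - K/140)
f = 40 (f = -8 + 4*((1*(-2))*(-6)) = -8 + 4*(-2*(-6)) = -8 + 4*12 = -8 + 48 = 40)
D = 3920 (D = 40*98 = 3920)
D/I((-63 + 42) - 12) = 3920/(-77/153 - ((-63 + 42) - 12)/140) = 3920/(-77/153 - (-21 - 12)/140) = 3920/(-77/153 - 1/140*(-33)) = 3920/(-77/153 + 33/140) = 3920/(-5731/21420) = 3920*(-21420/5731) = -83966400/5731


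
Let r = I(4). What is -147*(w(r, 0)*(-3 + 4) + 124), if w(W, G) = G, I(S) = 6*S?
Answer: -18228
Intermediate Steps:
r = 24 (r = 6*4 = 24)
-147*(w(r, 0)*(-3 + 4) + 124) = -147*(0*(-3 + 4) + 124) = -147*(0*1 + 124) = -147*(0 + 124) = -147*124 = -18228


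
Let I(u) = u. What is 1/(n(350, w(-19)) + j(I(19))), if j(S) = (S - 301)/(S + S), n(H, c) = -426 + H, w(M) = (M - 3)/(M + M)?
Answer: -19/1585 ≈ -0.011987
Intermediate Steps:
w(M) = (-3 + M)/(2*M) (w(M) = (-3 + M)/((2*M)) = (-3 + M)*(1/(2*M)) = (-3 + M)/(2*M))
j(S) = (-301 + S)/(2*S) (j(S) = (-301 + S)/((2*S)) = (-301 + S)*(1/(2*S)) = (-301 + S)/(2*S))
1/(n(350, w(-19)) + j(I(19))) = 1/((-426 + 350) + (½)*(-301 + 19)/19) = 1/(-76 + (½)*(1/19)*(-282)) = 1/(-76 - 141/19) = 1/(-1585/19) = -19/1585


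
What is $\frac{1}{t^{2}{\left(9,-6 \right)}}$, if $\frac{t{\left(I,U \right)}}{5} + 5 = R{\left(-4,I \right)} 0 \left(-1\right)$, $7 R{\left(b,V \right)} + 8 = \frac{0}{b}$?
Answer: $\frac{1}{625} \approx 0.0016$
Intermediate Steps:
$R{\left(b,V \right)} = - \frac{8}{7}$ ($R{\left(b,V \right)} = - \frac{8}{7} + \frac{0 \frac{1}{b}}{7} = - \frac{8}{7} + \frac{1}{7} \cdot 0 = - \frac{8}{7} + 0 = - \frac{8}{7}$)
$t{\left(I,U \right)} = -25$ ($t{\left(I,U \right)} = -25 + 5 \left(- \frac{8}{7}\right) 0 \left(-1\right) = -25 + 5 \cdot 0 \left(-1\right) = -25 + 5 \cdot 0 = -25 + 0 = -25$)
$\frac{1}{t^{2}{\left(9,-6 \right)}} = \frac{1}{\left(-25\right)^{2}} = \frac{1}{625}$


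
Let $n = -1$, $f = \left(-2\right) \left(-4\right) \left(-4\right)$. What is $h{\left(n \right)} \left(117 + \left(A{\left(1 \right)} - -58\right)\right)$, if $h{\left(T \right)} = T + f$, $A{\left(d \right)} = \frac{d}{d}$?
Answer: $-5808$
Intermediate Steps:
$f = -32$ ($f = 8 \left(-4\right) = -32$)
$A{\left(d \right)} = 1$
$h{\left(T \right)} = -32 + T$ ($h{\left(T \right)} = T - 32 = -32 + T$)
$h{\left(n \right)} \left(117 + \left(A{\left(1 \right)} - -58\right)\right) = \left(-32 - 1\right) \left(117 + \left(1 - -58\right)\right) = - 33 \left(117 + \left(1 + 58\right)\right) = - 33 \left(117 + 59\right) = \left(-33\right) 176 = -5808$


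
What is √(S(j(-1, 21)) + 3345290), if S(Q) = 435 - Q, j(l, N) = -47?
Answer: 2*√836443 ≈ 1829.1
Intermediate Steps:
√(S(j(-1, 21)) + 3345290) = √((435 - 1*(-47)) + 3345290) = √((435 + 47) + 3345290) = √(482 + 3345290) = √3345772 = 2*√836443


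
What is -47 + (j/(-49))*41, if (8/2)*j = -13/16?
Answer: -146859/3136 ≈ -46.830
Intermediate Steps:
j = -13/64 (j = (-13/16)/4 = (-13*1/16)/4 = (¼)*(-13/16) = -13/64 ≈ -0.20313)
-47 + (j/(-49))*41 = -47 - 13/64/(-49)*41 = -47 - 13/64*(-1/49)*41 = -47 + (13/3136)*41 = -47 + 533/3136 = -146859/3136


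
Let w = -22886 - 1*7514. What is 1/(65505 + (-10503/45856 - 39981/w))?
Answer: 43563200/2853654730923 ≈ 1.5266e-5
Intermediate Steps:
w = -30400 (w = -22886 - 7514 = -30400)
1/(65505 + (-10503/45856 - 39981/w)) = 1/(65505 + (-10503/45856 - 39981/(-30400))) = 1/(65505 + (-10503*1/45856 - 39981*(-1/30400))) = 1/(65505 + (-10503/45856 + 39981/30400)) = 1/(65505 + 47314923/43563200) = 1/(2853654730923/43563200) = 43563200/2853654730923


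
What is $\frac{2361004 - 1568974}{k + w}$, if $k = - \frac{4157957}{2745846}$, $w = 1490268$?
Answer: $\frac{2174792407380}{4092042268771} \approx 0.53147$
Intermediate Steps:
$k = - \frac{4157957}{2745846}$ ($k = \left(-4157957\right) \frac{1}{2745846} = - \frac{4157957}{2745846} \approx -1.5143$)
$\frac{2361004 - 1568974}{k + w} = \frac{2361004 - 1568974}{- \frac{4157957}{2745846} + 1490268} = \frac{792030}{\frac{4092042268771}{2745846}} = 792030 \cdot \frac{2745846}{4092042268771} = \frac{2174792407380}{4092042268771}$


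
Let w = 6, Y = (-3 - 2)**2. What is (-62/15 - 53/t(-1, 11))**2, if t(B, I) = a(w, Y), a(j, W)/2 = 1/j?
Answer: 5987809/225 ≈ 26613.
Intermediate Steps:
Y = 25 (Y = (-5)**2 = 25)
a(j, W) = 2/j
t(B, I) = 1/3 (t(B, I) = 2/6 = 2*(1/6) = 1/3)
(-62/15 - 53/t(-1, 11))**2 = (-62/15 - 53/1/3)**2 = (-62*1/15 - 53*3)**2 = (-62/15 - 159)**2 = (-2447/15)**2 = 5987809/225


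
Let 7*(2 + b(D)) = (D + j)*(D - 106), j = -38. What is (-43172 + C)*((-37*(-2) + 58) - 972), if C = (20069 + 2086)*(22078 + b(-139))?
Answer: -526092699720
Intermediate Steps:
b(D) = -2 + (-106 + D)*(-38 + D)/7 (b(D) = -2 + ((D - 38)*(D - 106))/7 = -2 + ((-38 + D)*(-106 + D))/7 = -2 + ((-106 + D)*(-38 + D))/7 = -2 + (-106 + D)*(-38 + D)/7)
C = 626344005 (C = (20069 + 2086)*(22078 + (4014/7 - 144/7*(-139) + (⅐)*(-139)²)) = 22155*(22078 + (4014/7 + 20016/7 + (⅐)*19321)) = 22155*(22078 + (4014/7 + 20016/7 + 19321/7)) = 22155*(22078 + 6193) = 22155*28271 = 626344005)
(-43172 + C)*((-37*(-2) + 58) - 972) = (-43172 + 626344005)*((-37*(-2) + 58) - 972) = 626300833*((74 + 58) - 972) = 626300833*(132 - 972) = 626300833*(-840) = -526092699720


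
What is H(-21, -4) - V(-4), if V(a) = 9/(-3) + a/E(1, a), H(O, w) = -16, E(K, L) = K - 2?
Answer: -17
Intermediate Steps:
E(K, L) = -2 + K
V(a) = -3 - a (V(a) = 9/(-3) + a/(-2 + 1) = 9*(-⅓) + a/(-1) = -3 + a*(-1) = -3 - a)
H(-21, -4) - V(-4) = -16 - (-3 - 1*(-4)) = -16 - (-3 + 4) = -16 - 1*1 = -16 - 1 = -17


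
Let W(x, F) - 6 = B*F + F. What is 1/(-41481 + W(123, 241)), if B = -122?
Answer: -1/70636 ≈ -1.4157e-5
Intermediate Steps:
W(x, F) = 6 - 121*F (W(x, F) = 6 + (-122*F + F) = 6 - 121*F)
1/(-41481 + W(123, 241)) = 1/(-41481 + (6 - 121*241)) = 1/(-41481 + (6 - 29161)) = 1/(-41481 - 29155) = 1/(-70636) = -1/70636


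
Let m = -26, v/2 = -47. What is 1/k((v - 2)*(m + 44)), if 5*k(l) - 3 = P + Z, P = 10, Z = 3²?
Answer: 5/22 ≈ 0.22727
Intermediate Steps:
v = -94 (v = 2*(-47) = -94)
Z = 9
k(l) = 22/5 (k(l) = ⅗ + (10 + 9)/5 = ⅗ + (⅕)*19 = ⅗ + 19/5 = 22/5)
1/k((v - 2)*(m + 44)) = 1/(22/5) = 5/22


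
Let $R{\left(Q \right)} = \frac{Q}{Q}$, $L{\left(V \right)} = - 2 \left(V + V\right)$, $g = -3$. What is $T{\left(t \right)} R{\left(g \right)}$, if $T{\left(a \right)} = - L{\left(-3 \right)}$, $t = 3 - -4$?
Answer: $-12$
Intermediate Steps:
$t = 7$ ($t = 3 + 4 = 7$)
$L{\left(V \right)} = - 4 V$ ($L{\left(V \right)} = - 2 \cdot 2 V = - 4 V$)
$R{\left(Q \right)} = 1$
$T{\left(a \right)} = -12$ ($T{\left(a \right)} = - \left(-4\right) \left(-3\right) = \left(-1\right) 12 = -12$)
$T{\left(t \right)} R{\left(g \right)} = \left(-12\right) 1 = -12$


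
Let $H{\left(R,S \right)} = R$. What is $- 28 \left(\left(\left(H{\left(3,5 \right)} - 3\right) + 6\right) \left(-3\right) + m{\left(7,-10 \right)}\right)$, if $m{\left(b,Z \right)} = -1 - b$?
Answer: $728$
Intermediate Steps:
$- 28 \left(\left(\left(H{\left(3,5 \right)} - 3\right) + 6\right) \left(-3\right) + m{\left(7,-10 \right)}\right) = - 28 \left(\left(\left(3 - 3\right) + 6\right) \left(-3\right) - 8\right) = - 28 \left(\left(0 + 6\right) \left(-3\right) - 8\right) = - 28 \left(6 \left(-3\right) - 8\right) = - 28 \left(-18 - 8\right) = \left(-28\right) \left(-26\right) = 728$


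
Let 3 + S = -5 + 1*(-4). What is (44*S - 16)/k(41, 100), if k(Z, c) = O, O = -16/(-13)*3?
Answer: -442/3 ≈ -147.33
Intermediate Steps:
O = 48/13 (O = -16*(-1/13)*3 = (16/13)*3 = 48/13 ≈ 3.6923)
k(Z, c) = 48/13
S = -12 (S = -3 + (-5 + 1*(-4)) = -3 + (-5 - 4) = -3 - 9 = -12)
(44*S - 16)/k(41, 100) = (44*(-12) - 16)/(48/13) = (-528 - 16)*(13/48) = -544*13/48 = -442/3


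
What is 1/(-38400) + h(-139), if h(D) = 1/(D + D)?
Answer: -19339/5337600 ≈ -0.0036232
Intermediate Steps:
h(D) = 1/(2*D)
1/(-38400) + h(-139) = 1/(-38400) + (1/2)/(-139) = -1/38400 + (1/2)*(-1/139) = -1/38400 - 1/278 = -19339/5337600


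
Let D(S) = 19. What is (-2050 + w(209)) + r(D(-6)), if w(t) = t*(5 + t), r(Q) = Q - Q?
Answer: 42676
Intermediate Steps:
r(Q) = 0
(-2050 + w(209)) + r(D(-6)) = (-2050 + 209*(5 + 209)) + 0 = (-2050 + 209*214) + 0 = (-2050 + 44726) + 0 = 42676 + 0 = 42676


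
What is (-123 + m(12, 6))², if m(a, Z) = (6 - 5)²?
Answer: 14884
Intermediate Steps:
m(a, Z) = 1 (m(a, Z) = 1² = 1)
(-123 + m(12, 6))² = (-123 + 1)² = (-122)² = 14884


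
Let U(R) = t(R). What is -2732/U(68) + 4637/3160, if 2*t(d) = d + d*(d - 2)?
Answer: 964983/3599240 ≈ 0.26811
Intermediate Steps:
t(d) = d/2 + d*(-2 + d)/2 (t(d) = (d + d*(d - 2))/2 = (d + d*(-2 + d))/2 = d/2 + d*(-2 + d)/2)
U(R) = R*(-1 + R)/2
-2732/U(68) + 4637/3160 = -2732*1/(34*(-1 + 68)) + 4637/3160 = -2732/((½)*68*67) + 4637*(1/3160) = -2732/2278 + 4637/3160 = -2732*1/2278 + 4637/3160 = -1366/1139 + 4637/3160 = 964983/3599240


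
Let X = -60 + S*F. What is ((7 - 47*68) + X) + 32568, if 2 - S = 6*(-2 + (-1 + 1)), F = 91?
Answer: 30593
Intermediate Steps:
S = 14 (S = 2 - 6*(-2 + (-1 + 1)) = 2 - 6*(-2 + 0) = 2 - 6*(-2) = 2 - 1*(-12) = 2 + 12 = 14)
X = 1214 (X = -60 + 14*91 = -60 + 1274 = 1214)
((7 - 47*68) + X) + 32568 = ((7 - 47*68) + 1214) + 32568 = ((7 - 3196) + 1214) + 32568 = (-3189 + 1214) + 32568 = -1975 + 32568 = 30593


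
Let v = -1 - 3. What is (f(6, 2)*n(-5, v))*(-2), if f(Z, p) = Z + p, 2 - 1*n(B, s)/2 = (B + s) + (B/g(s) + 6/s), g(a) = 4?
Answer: -440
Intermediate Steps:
v = -4
n(B, s) = 4 - 12/s - 2*s - 5*B/2 (n(B, s) = 4 - 2*((B + s) + (B/4 + 6/s)) = 4 - 2*((B + s) + (6/s + B/4)) = 4 - 2*(s + 6/s + 5*B/4) = 4 + (-12/s - 2*s - 5*B/2) = 4 - 12/s - 2*s - 5*B/2)
(f(6, 2)*n(-5, v))*(-2) = ((6 + 2)*(4 - 12/(-4) - 2*(-4) - 5/2*(-5)))*(-2) = (8*(4 - 12*(-¼) + 8 + 25/2))*(-2) = (8*(4 + 3 + 8 + 25/2))*(-2) = (8*(55/2))*(-2) = 220*(-2) = -440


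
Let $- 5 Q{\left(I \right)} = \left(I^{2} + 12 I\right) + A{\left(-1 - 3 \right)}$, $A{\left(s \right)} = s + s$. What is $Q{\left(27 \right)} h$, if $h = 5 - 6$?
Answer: $209$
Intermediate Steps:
$A{\left(s \right)} = 2 s$
$Q{\left(I \right)} = \frac{8}{5} - \frac{12 I}{5} - \frac{I^{2}}{5}$ ($Q{\left(I \right)} = - \frac{\left(I^{2} + 12 I\right) + 2 \left(-1 - 3\right)}{5} = - \frac{\left(I^{2} + 12 I\right) + 2 \left(-4\right)}{5} = - \frac{\left(I^{2} + 12 I\right) - 8}{5} = - \frac{-8 + I^{2} + 12 I}{5} = \frac{8}{5} - \frac{12 I}{5} - \frac{I^{2}}{5}$)
$h = -1$ ($h = 5 - 6 = -1$)
$Q{\left(27 \right)} h = \left(\frac{8}{5} - \frac{324}{5} - \frac{27^{2}}{5}\right) \left(-1\right) = \left(\frac{8}{5} - \frac{324}{5} - \frac{729}{5}\right) \left(-1\right) = \left(-209\right) \left(-1\right) = 209$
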